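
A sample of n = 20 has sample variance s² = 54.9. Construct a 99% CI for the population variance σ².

df = 19. χ²_{0.005} = 38.582, χ²_{0.995} = 6.844. CI for σ² = ((n-1)s²/χ²_{α/2}, (n-1)s²/χ²_{1-α/2}) = (19·54.9/38.582, 19·54.9/6.844) = (27.04, 152.41)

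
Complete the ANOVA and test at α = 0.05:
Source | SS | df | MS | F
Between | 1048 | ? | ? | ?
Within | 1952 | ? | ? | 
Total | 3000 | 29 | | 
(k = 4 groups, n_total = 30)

df_between = 3, df_within = 26. MS_between = 349.33, MS_within = 75.08. F = 4.653, F_crit ≈ 2.975. Reject H₀.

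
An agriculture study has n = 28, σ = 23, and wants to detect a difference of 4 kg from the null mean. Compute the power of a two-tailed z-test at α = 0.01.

SE = σ/√n = 23/√28 = 4.347. Non-centrality λ = d/SE = 4/4.347 = 0.92. Power ≈ Φ(λ - z_{α/2}) = Φ(0.92 - 2.576) = Φ(-1.656) = 0.049.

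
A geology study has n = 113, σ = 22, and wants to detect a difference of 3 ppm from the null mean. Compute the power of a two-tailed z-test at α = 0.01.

SE = σ/√n = 22/√113 = 2.07. Non-centrality λ = d/SE = 3/2.07 = 1.45. Power ≈ Φ(λ - z_{α/2}) = Φ(1.45 - 2.576) = Φ(-1.126) = 0.13.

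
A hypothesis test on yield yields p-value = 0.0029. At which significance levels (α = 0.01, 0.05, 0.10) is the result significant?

p = 0.0029. Significant at: α = 0.01, 0.05, 0.1.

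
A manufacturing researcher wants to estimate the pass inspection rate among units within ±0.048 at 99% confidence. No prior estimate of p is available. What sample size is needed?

Conservative approach: use p = 0.5 (maximizes p(1-p) = 0.25). n = z²(0.25)/E² = 2.576²×0.25/0.048² = 720.03 → n = 721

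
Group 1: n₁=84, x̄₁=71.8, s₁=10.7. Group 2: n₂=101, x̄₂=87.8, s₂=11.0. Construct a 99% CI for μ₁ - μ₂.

Difference = -16.0. SE = √(10.7²/84 + 11.0²/101) = 1.6. CI = (-20.12, -11.88)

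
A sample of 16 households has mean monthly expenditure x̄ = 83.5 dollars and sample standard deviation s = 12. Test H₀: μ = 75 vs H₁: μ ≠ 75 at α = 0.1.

t = (x̄ - μ₀)/(s/√n) = (83.5 - 75)/(12/√16) = 2.833. df = 15, critical t = ±1.753. Reject H₀.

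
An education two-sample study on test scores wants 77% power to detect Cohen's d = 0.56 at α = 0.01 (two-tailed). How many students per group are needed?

z_{α/2} = 2.576, z_β = Φ⁻¹(0.77) = 0.739. For medium effect (d = 0.56): n per group = 2(z_{α/2} + z_β)²/d² = 2(2.576 + 0.739)²/0.56² = 70.1 → 71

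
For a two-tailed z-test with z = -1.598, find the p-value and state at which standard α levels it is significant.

p = 2·P(Z > |-1.598|) = 2·(1 - Φ(1.598)) ≈ 0.11. Not significant at any standard level.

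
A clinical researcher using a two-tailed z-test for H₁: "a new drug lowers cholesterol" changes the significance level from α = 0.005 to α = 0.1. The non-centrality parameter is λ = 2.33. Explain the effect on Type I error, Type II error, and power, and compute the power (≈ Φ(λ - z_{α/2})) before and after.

Increasing α from 0.005 to 0.1:
• Type I error rate increases (α is the Type I rate by definition).
• Critical value moves from z_{α/2} = 2.807 to 1.645, so power = Φ(λ - z_{α/2}) goes from Φ(2.33 - 2.807) = 0.317 to Φ(2.33 - 1.645) = 0.753.
• Type II error rate β = 1 - power therefore decreases (0.683 → 0.247).
Appropriate when false negatives are costly — here, shelving an effective drug — patients miss out on a treatment that would have helped.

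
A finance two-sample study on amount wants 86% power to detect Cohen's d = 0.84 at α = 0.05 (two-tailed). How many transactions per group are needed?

z_{α/2} = 1.96, z_β = Φ⁻¹(0.86) = 1.08. For large effect (d = 0.84): n per group = 2(z_{α/2} + z_β)²/d² = 2(1.96 + 1.08)²/0.84² = 26.2 → 27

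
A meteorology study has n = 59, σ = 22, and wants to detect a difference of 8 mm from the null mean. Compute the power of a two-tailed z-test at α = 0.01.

SE = σ/√n = 22/√59 = 2.864. Non-centrality λ = d/SE = 8/2.864 = 2.793. Power ≈ Φ(λ - z_{α/2}) = Φ(2.793 - 2.576) = Φ(0.217) = 0.586.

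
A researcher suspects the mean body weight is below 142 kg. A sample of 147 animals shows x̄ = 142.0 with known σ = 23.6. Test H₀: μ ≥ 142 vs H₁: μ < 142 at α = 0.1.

z = 0.0. Critical value: -1.28. Fail to reject H₀.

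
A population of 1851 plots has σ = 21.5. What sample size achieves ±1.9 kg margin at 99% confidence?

Without FPC: n₀ = (2.576×21.5/1.9)² = 849.692. With FPC: n = n₀N/(n₀+N-1) = 582.6 → n = 583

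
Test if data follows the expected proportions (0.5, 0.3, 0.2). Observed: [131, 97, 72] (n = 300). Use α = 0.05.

Expected: [150.0, 90.0, 60.0]. χ² = 5.351. df = 2, critical = 5.991. Fail to reject H₀.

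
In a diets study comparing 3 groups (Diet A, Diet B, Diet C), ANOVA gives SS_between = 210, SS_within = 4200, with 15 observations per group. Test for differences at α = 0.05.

df_between = 2, df_within = 42. F = MS_between/MS_within = 105.0/100.0 = 1.05. F_crit ≈ 3.22. Fail to reject H₀.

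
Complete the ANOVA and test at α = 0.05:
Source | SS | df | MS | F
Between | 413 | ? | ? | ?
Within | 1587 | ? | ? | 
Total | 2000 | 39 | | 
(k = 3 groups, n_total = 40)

df_between = 2, df_within = 37. MS_between = 206.5, MS_within = 42.89. F = 4.814, F_crit ≈ 3.252. Reject H₀.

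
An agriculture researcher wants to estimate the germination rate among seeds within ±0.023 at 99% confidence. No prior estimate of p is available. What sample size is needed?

Conservative approach: use p = 0.5 (maximizes p(1-p) = 0.25). n = z²(0.25)/E² = 2.576²×0.25/0.023² = 3136.0 → n = 3136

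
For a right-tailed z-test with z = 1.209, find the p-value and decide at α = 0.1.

p = P(Z > 1.209) = 1 - Φ(1.209) ≈ 0.1133. Since p ≥ 0.1, fail to reject H₀ (not significant) at α = 0.1.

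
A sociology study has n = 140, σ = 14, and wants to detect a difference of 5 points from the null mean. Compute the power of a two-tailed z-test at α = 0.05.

SE = σ/√n = 14/√140 = 1.183. Non-centrality λ = d/SE = 5/1.183 = 4.226. Power ≈ Φ(λ - z_{α/2}) = Φ(4.226 - 1.96) = Φ(2.266) = 0.988.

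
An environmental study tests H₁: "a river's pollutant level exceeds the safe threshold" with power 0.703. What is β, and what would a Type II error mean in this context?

β = 1 - power = 1 - 0.703 = 0.297. A Type II error is failing to reject H₀ when H₀ is false (false negative) — here, failing to conclude that a river's pollutant level exceeds the safe threshold when in fact it is true. Consequence: allowing unsafe pollution to continue.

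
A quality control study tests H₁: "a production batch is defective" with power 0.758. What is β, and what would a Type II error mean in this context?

β = 1 - power = 1 - 0.758 = 0.242. A Type II error is failing to reject H₀ when H₀ is false (false negative) — here, failing to conclude that a production batch is defective when in fact it is true. Consequence: shipping a defective batch — faulty products reach customers.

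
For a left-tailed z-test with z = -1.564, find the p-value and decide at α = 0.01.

p = P(Z < -1.564) = Φ(-1.564) ≈ 0.0589. Since p ≥ 0.01, fail to reject H₀ (not significant) at α = 0.01.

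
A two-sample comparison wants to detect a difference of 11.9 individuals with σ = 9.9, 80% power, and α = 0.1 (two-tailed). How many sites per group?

n per group = 2(z_α/2 + z_β)²σ²/d² = 2×(1.645 + 0.84)²×9.9²/11.9² = 8.5 → n = 9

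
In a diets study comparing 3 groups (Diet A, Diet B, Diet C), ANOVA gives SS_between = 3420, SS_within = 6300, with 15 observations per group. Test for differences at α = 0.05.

df_between = 2, df_within = 42. F = MS_between/MS_within = 1710.0/150.0 = 11.4. F_crit ≈ 3.22. Reject H₀. At least one mean differs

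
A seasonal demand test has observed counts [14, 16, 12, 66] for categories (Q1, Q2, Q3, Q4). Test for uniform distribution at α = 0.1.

Expected = 27 each. χ² = Σ(O-E)²/E = 75.407. df = 3, critical value = 6.251. Reject H₀.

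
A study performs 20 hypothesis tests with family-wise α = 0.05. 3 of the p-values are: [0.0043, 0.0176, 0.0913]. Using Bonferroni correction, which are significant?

Bonferroni α = 0.05/20 = 0.0025. None of the given p-values are significant.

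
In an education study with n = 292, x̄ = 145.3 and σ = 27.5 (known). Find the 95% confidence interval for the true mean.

CI = x̄ ± z*(σ/√n) = 145.3 ± 1.96(27.5/√292) = 145.3 ± 3.15 = (142.15, 148.45)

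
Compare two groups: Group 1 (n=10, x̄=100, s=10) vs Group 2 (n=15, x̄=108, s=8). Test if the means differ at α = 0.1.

Pooled sp = 8.84. t = -2.218, df = 23. Critical t = ±1.714. Reject H₀.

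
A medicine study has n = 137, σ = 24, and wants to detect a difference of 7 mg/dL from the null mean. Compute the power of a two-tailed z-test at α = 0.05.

SE = σ/√n = 24/√137 = 2.05. Non-centrality λ = d/SE = 7/2.05 = 3.414. Power ≈ Φ(λ - z_{α/2}) = Φ(3.414 - 1.96) = Φ(1.454) = 0.927.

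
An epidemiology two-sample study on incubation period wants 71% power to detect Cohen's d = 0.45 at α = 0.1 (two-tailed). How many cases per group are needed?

z_{α/2} = 1.645, z_β = Φ⁻¹(0.71) = 0.553. For small effect (d = 0.45): n per group = 2(z_{α/2} + z_β)²/d² = 2(1.645 + 0.553)²/0.45² = 47.7 → 48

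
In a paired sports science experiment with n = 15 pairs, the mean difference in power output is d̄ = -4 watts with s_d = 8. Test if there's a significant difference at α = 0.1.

t = d̄/(s_d/√n) = -4/(8/√15) = -1.936. df = 14, critical t = ±1.761. Reject H₀.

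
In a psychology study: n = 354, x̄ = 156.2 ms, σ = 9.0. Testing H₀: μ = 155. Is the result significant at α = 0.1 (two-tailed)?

z = (156.2 - 155)/(9.0/√354) = 2.509. Since |z| > 1.645, significant at α = 0.1.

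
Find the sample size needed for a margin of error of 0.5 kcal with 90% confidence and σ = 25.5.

n = (z*σ/E)² = (1.645×25.5/0.5)² = 7038.4 → n = 7039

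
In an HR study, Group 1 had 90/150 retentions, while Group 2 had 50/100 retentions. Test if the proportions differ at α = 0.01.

p̂₁ = 0.6, p̂₂ = 0.5, pooled p̂ = 0.56. z = 1.56. Critical: ±2.576. Fail to reject H₀.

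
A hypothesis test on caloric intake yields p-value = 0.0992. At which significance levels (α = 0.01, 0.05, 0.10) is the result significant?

p = 0.0992. Significant at: α = 0.1.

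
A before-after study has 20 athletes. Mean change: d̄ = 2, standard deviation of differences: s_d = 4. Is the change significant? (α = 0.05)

t = d̄/(s_d/√n) = 2/(4/√20) = 2.236. df = 19, critical t = ±2.093. Reject H₀.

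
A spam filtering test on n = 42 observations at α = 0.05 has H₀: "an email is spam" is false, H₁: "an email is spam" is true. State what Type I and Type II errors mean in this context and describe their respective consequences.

Type I (false positive): concluding that an email is spam when it is not — a legitimate email is sent to the spam folder and the user misses it. Type II (false negative): failing to conclude that an email is spam when it is — a spam email lands in the inbox. Which is costlier depends on domain priorities and is a judgement call rather than a statistical fact.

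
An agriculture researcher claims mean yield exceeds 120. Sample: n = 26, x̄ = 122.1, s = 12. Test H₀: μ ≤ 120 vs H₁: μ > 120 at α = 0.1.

t = (122.1 - 120)/(12/√26) = 0.892, df = 25. Critical t = 1.316. Fail to reject H₀.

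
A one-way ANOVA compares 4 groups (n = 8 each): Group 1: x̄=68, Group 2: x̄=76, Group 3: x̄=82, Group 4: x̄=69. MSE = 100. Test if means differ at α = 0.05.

Grand mean = 73.75. SS_between = 1030.0, MS_between = 343.33. F = 3.433, F_crit ≈ 2.947. Reject H₀.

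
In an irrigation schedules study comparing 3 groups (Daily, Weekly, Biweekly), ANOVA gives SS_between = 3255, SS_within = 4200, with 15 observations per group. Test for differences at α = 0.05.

df_between = 2, df_within = 42. F = MS_between/MS_within = 1627.5/100.0 = 16.275. F_crit ≈ 3.22. Reject H₀. At least one mean differs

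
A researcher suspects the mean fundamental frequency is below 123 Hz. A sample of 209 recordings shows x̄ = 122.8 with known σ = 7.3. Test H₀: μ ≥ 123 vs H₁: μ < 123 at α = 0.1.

z = -0.396. Critical value: -1.28. Fail to reject H₀.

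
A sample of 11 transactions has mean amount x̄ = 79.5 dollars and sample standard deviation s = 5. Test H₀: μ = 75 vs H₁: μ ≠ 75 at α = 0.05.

t = (x̄ - μ₀)/(s/√n) = (79.5 - 75)/(5/√11) = 2.985. df = 10, critical t = ±2.228. Reject H₀.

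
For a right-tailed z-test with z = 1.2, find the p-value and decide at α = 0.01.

p = P(Z > 1.2) = 1 - Φ(1.2) ≈ 0.1151. Since p ≥ 0.01, fail to reject H₀ (not significant) at α = 0.01.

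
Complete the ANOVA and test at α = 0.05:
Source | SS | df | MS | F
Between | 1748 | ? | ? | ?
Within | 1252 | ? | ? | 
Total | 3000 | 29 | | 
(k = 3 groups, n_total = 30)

df_between = 2, df_within = 27. MS_between = 874.0, MS_within = 46.37. F = 18.848, F_crit ≈ 3.354. Reject H₀.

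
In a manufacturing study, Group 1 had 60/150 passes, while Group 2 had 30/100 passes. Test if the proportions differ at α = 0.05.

p̂₁ = 0.4, p̂₂ = 0.3, pooled p̂ = 0.36. z = 1.614. Critical: ±1.96. Fail to reject H₀.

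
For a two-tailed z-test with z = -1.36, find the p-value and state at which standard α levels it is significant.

p = 2·P(Z > |-1.36|) = 2·(1 - Φ(1.36)) ≈ 0.1738. Not significant at any standard level.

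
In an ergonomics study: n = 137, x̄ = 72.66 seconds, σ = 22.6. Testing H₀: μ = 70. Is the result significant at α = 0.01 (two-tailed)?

z = (72.66 - 70)/(22.6/√137) = 1.378. Since |z| ≤ 2.576, not significant at α = 0.01.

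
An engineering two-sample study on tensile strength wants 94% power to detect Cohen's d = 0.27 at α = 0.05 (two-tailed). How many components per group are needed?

z_{α/2} = 1.96, z_β = Φ⁻¹(0.94) = 1.555. For small effect (d = 0.27): n per group = 2(z_{α/2} + z_β)²/d² = 2(1.96 + 1.555)²/0.27² = 339.0 → 339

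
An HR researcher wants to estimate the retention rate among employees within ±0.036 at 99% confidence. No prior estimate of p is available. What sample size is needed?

Conservative approach: use p = 0.5 (maximizes p(1-p) = 0.25). n = z²(0.25)/E² = 2.576²×0.25/0.036² = 1280.05 → n = 1281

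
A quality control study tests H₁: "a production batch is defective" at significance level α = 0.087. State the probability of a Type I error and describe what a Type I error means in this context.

P(Type I error) = α = 0.087. A Type I error is rejecting H₀ when H₀ is actually true (false positive) — here, concluding that a production batch is defective when in fact this is not the case. Consequence: scrapping a good batch — wasted material and cost for no reason.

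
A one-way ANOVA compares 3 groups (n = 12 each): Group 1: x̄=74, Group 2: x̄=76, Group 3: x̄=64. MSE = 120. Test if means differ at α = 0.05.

Grand mean = 71.33. SS_between = 992.0, MS_between = 496.0. F = 4.133, F_crit ≈ 3.285. Reject H₀.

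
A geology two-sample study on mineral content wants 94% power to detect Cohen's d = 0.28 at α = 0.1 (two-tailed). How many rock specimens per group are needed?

z_{α/2} = 1.645, z_β = Φ⁻¹(0.94) = 1.555. For small effect (d = 0.28): n per group = 2(z_{α/2} + z_β)²/d² = 2(1.645 + 1.555)²/0.28² = 261.2 → 262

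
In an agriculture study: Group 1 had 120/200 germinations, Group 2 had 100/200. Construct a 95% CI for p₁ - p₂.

p̂₁ = 0.6, p̂₂ = 0.5. Difference = 0.1. CI = (0.003, 0.197)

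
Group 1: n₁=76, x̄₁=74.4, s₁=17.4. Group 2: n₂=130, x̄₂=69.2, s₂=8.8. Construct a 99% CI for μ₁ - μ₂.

Difference = 5.2. SE = √(17.4²/76 + 8.8²/130) = 2.14. CI = (-0.31, 10.71)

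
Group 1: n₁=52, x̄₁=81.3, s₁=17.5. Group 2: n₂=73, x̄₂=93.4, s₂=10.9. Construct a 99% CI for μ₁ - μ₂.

Difference = -12.1. SE = √(17.5²/52 + 10.9²/73) = 2.742. CI = (-19.16, -5.04)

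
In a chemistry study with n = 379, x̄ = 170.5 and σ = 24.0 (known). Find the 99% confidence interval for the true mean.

CI = x̄ ± z*(σ/√n) = 170.5 ± 2.576(24.0/√379) = 170.5 ± 3.18 = (167.32, 173.68)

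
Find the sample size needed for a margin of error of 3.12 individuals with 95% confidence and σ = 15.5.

n = (z*σ/E)² = (1.96×15.5/3.12)² = 94.8 → n = 95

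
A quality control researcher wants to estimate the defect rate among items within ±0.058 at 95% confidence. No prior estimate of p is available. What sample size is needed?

Conservative approach: use p = 0.5 (maximizes p(1-p) = 0.25). n = z²(0.25)/E² = 1.96²×0.25/0.058² = 285.5 → n = 286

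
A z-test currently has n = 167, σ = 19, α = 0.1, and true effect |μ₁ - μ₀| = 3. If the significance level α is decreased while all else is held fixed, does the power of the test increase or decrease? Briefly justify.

Power decreases: a smaller α raises the critical value, so less of the H₁ sampling distribution falls in the rejection region.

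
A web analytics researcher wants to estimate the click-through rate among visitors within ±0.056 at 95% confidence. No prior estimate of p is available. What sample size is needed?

Conservative approach: use p = 0.5 (maximizes p(1-p) = 0.25). n = z²(0.25)/E² = 1.96²×0.25/0.056² = 306.2 → n = 307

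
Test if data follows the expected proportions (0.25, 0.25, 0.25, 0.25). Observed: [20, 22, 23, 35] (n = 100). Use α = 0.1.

Expected: [25.0, 25.0, 25.0, 25.0]. χ² = 5.52. df = 3, critical = 6.251. Fail to reject H₀.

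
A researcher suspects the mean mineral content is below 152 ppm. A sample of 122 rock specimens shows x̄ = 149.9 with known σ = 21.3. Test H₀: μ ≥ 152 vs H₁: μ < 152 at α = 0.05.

z = -1.089. Critical value: -1.645. Fail to reject H₀.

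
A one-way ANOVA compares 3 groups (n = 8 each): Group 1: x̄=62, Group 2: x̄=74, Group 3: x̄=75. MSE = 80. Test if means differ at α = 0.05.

Grand mean = 70.33. SS_between = 837.33, MS_between = 418.67. F = 5.233, F_crit ≈ 3.467. Reject H₀.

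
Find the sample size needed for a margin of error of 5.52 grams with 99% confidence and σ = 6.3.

n = (z*σ/E)² = (2.576×6.3/5.52)² = 8.6 → n = 9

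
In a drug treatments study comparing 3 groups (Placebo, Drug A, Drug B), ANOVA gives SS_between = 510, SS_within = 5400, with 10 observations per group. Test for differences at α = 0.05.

df_between = 2, df_within = 27. F = MS_between/MS_within = 255.0/200.0 = 1.275. F_crit ≈ 3.354. Fail to reject H₀.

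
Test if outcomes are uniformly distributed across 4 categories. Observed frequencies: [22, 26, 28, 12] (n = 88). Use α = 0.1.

Expected = 22 each. χ² = Σ(O-E)²/E = 6.909. df = 3, critical value = 6.251. Reject H₀.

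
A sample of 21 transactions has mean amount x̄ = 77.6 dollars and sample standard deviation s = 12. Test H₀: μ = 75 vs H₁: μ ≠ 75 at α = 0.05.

t = (x̄ - μ₀)/(s/√n) = (77.6 - 75)/(12/√21) = 0.993. df = 20, critical t = ±2.086. Fail to reject H₀.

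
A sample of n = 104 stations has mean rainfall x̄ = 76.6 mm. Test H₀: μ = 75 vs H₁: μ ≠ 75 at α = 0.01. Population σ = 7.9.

z = (x̄ - μ₀)/(σ/√n) = (76.6 - 75)/(7.9/√104) = 2.065. Critical value: ±2.576. Since |2.065| ≤ 2.576, Fail to reject H₀.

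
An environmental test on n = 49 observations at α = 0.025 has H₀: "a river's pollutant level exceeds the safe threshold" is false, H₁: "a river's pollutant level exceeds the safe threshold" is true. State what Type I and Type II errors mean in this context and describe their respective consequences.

Type I (false positive): concluding that a river's pollutant level exceeds the safe threshold when it is not — shutting down a compliant factory unnecessarily. Type II (false negative): failing to conclude that a river's pollutant level exceeds the safe threshold when it is — allowing unsafe pollution to continue. Which is costlier depends on domain priorities and is a judgement call rather than a statistical fact.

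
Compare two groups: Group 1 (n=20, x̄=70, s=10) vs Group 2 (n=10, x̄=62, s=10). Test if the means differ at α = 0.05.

Pooled sp = 10.0. t = 2.066, df = 28. Critical t = ±2.048. Reject H₀.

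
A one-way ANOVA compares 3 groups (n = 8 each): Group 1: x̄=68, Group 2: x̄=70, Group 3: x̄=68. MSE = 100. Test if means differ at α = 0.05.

Grand mean = 68.67. SS_between = 21.33, MS_between = 10.67. F = 0.107, F_crit ≈ 3.467. Fail to reject H₀.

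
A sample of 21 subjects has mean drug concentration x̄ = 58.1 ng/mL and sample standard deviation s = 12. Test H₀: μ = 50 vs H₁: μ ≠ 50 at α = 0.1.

t = (x̄ - μ₀)/(s/√n) = (58.1 - 50)/(12/√21) = 3.093. df = 20, critical t = ±1.725. Reject H₀.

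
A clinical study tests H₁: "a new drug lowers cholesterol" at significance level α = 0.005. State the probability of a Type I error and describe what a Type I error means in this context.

P(Type I error) = α = 0.005. A Type I error is rejecting H₀ when H₀ is actually true (false positive) — here, concluding that a new drug lowers cholesterol when in fact this is not the case. Consequence: approving an ineffective drug — patients take a useless medication and may skip effective alternatives.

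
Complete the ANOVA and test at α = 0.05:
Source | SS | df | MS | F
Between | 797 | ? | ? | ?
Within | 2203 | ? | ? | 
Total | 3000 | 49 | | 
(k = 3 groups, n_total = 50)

df_between = 2, df_within = 47. MS_between = 398.5, MS_within = 46.87. F = 8.502, F_crit ≈ 3.195. Reject H₀.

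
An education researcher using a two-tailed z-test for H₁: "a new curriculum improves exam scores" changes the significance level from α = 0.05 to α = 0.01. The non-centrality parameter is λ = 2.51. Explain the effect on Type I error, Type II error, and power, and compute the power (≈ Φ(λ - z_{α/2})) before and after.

Decreasing α from 0.05 to 0.01:
• Type I error rate decreases (α is the Type I rate by definition).
• Critical value moves from z_{α/2} = 1.96 to 2.576, so power = Φ(λ - z_{α/2}) goes from Φ(2.51 - 1.96) = 0.709 to Φ(2.51 - 2.576) = 0.474.
• Type II error rate β = 1 - power therefore increases (0.291 → 0.526).
Appropriate when false positives are costly — here, adopting a curriculum that gives no real benefit — disruption for nothing.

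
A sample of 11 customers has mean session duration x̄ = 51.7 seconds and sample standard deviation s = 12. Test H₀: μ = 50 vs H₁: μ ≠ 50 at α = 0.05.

t = (x̄ - μ₀)/(s/√n) = (51.7 - 50)/(12/√11) = 0.47. df = 10, critical t = ±2.228. Fail to reject H₀.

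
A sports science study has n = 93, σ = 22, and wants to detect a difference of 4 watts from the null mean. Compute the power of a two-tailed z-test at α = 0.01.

SE = σ/√n = 22/√93 = 2.281. Non-centrality λ = d/SE = 4/2.281 = 1.753. Power ≈ Φ(λ - z_{α/2}) = Φ(1.753 - 2.576) = Φ(-0.823) = 0.205.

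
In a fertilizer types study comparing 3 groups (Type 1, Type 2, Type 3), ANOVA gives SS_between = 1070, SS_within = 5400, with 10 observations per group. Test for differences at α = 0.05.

df_between = 2, df_within = 27. F = MS_between/MS_within = 535.0/200.0 = 2.675. F_crit ≈ 3.354. Fail to reject H₀.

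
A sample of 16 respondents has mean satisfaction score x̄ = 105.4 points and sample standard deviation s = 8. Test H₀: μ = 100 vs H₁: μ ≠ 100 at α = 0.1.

t = (x̄ - μ₀)/(s/√n) = (105.4 - 100)/(8/√16) = 2.7. df = 15, critical t = ±1.753. Reject H₀.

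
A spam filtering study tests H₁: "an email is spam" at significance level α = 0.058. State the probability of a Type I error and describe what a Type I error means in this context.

P(Type I error) = α = 0.058. A Type I error is rejecting H₀ when H₀ is actually true (false positive) — here, concluding that an email is spam when in fact this is not the case. Consequence: a legitimate email is sent to the spam folder and the user misses it.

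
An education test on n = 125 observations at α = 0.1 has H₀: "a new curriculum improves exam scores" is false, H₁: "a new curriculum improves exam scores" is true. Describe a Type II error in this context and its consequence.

Type II error: failing to reject H₀ when it is false — concluding that a new curriculum improves exam scores is not supported when in fact it is. Consequence: keeping the old curriculum when the new one would have helped students.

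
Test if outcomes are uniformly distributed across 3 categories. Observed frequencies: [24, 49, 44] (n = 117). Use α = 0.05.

Expected = 39 each. χ² = Σ(O-E)²/E = 8.974. df = 2, critical value = 5.991. Reject H₀.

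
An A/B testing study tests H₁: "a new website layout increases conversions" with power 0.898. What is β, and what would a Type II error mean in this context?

β = 1 - power = 1 - 0.898 = 0.102. A Type II error is failing to reject H₀ when H₀ is false (false negative) — here, failing to conclude that a new website layout increases conversions when in fact it is true. Consequence: discarding a layout that would have improved conversions — lost revenue.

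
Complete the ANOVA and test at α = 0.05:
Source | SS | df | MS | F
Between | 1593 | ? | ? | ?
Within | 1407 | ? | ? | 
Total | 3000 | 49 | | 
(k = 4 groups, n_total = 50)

df_between = 3, df_within = 46. MS_between = 531.0, MS_within = 30.59. F = 17.36, F_crit ≈ 2.807. Reject H₀.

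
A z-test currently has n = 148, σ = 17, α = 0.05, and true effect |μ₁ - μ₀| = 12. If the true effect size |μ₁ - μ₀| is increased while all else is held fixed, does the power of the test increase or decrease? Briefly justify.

Power increases: a larger true effect increases the non-centrality λ = |μ₁ - μ₀|/(σ/√n).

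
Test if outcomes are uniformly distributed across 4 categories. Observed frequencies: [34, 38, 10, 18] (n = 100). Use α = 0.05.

Expected = 25 each. χ² = Σ(O-E)²/E = 20.96. df = 3, critical value = 7.815. Reject H₀.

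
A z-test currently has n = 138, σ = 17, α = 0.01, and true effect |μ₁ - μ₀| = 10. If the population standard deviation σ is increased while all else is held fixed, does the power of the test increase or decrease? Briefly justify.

Power decreases: a larger σ inflates the standard error σ/√n, pulling the sampling distribution under H₁ back toward the critical value.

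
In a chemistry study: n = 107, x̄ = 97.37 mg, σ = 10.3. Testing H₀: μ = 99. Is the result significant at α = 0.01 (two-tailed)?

z = (97.37 - 99)/(10.3/√107) = -1.637. Since |z| ≤ 2.576, not significant at α = 0.01.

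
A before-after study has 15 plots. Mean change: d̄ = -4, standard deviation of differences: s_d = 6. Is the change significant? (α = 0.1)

t = d̄/(s_d/√n) = -4/(6/√15) = -2.582. df = 14, critical t = ±1.761. Reject H₀.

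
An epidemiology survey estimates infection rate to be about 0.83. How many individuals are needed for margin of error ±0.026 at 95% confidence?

n = z²p(1-p)/E² = 1.96²×0.83×0.17/0.026² = 801.8 → n = 802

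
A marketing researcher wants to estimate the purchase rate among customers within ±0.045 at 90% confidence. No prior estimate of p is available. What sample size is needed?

Conservative approach: use p = 0.5 (maximizes p(1-p) = 0.25). n = z²(0.25)/E² = 1.645²×0.25/0.045² = 334.1 → n = 335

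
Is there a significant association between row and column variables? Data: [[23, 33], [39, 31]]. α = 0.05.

χ² = 2.669. df = 1, critical = 3.841. Fail to reject H₀. No evidence of dependence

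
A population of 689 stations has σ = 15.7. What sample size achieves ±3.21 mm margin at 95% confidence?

Without FPC: n₀ = (1.96×15.7/3.21)² = 91.897. With FPC: n = n₀N/(n₀+N-1) = 81.2 → n = 82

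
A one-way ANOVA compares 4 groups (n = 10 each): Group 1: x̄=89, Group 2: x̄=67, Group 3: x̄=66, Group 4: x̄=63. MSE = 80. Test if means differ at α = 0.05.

Grand mean = 71.25. SS_between = 4287.5, MS_between = 1429.17. F = 17.865, F_crit ≈ 2.866. Reject H₀.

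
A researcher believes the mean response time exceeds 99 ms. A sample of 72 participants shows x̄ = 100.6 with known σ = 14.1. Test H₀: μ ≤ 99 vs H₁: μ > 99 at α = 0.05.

z = 0.963. Critical value: 1.645. Fail to reject H₀.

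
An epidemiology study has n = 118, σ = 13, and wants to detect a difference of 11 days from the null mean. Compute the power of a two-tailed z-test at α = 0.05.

SE = σ/√n = 13/√118 = 1.197. Non-centrality λ = d/SE = 11/1.197 = 9.192. Power ≈ Φ(λ - z_{α/2}) = Φ(9.192 - 1.96) = Φ(7.232) = 1.0.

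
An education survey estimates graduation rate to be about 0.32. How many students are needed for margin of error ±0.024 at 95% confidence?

n = z²p(1-p)/E² = 1.96²×0.32×0.68/0.024² = 1451.3 → n = 1452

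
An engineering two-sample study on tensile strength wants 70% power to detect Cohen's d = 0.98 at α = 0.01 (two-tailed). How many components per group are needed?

z_{α/2} = 2.576, z_β = Φ⁻¹(0.7) = 0.524. For large effect (d = 0.98): n per group = 2(z_{α/2} + z_β)²/d² = 2(2.576 + 0.524)²/0.98² = 20.01 → 21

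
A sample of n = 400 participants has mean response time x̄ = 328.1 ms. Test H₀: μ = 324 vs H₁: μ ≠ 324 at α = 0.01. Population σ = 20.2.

z = (x̄ - μ₀)/(σ/√n) = (328.1 - 324)/(20.2/√400) = 4.059. Critical value: ±2.576. Since |4.059| > 2.576, Reject H₀.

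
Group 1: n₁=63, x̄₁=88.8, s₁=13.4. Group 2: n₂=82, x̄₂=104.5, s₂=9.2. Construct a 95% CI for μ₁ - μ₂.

Difference = -15.7. SE = √(13.4²/63 + 9.2²/82) = 1.97. CI = (-19.56, -11.84)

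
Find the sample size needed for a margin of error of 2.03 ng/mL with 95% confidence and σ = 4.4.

n = (z*σ/E)² = (1.96×4.4/2.03)² = 18.05 → n = 19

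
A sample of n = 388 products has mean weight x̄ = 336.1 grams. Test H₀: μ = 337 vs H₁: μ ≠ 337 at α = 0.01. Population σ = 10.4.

z = (x̄ - μ₀)/(σ/√n) = (336.1 - 337)/(10.4/√388) = -1.705. Critical value: ±2.576. Since |-1.705| ≤ 2.576, Fail to reject H₀.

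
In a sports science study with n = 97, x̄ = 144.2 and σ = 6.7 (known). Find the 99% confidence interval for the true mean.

CI = x̄ ± z*(σ/√n) = 144.2 ± 2.576(6.7/√97) = 144.2 ± 1.75 = (142.45, 145.95)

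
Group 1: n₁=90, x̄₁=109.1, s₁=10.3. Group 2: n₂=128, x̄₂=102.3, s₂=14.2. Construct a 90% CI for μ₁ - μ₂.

Difference = 6.8. SE = √(10.3²/90 + 14.2²/128) = 1.66. CI = (4.07, 9.53)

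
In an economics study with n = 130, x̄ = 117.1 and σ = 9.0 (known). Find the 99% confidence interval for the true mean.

CI = x̄ ± z*(σ/√n) = 117.1 ± 2.576(9.0/√130) = 117.1 ± 2.03 = (115.07, 119.13)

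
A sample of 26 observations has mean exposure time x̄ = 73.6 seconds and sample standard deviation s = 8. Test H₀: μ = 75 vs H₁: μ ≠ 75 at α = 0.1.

t = (x̄ - μ₀)/(s/√n) = (73.6 - 75)/(8/√26) = -0.892. df = 25, critical t = ±1.708. Fail to reject H₀.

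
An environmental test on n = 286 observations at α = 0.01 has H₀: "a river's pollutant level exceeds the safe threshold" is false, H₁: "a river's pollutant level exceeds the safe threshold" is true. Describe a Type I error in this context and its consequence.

Type I error: rejecting H₀ when it is true — concluding that a river's pollutant level exceeds the safe threshold when in fact it is not. Consequence: shutting down a compliant factory unnecessarily.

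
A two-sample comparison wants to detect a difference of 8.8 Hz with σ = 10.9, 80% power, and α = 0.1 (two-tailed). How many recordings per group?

n per group = 2(z_α/2 + z_β)²σ²/d² = 2×(1.645 + 0.84)²×10.9²/8.8² = 18.9 → n = 19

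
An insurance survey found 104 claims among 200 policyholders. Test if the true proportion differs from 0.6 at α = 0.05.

p̂ = 0.52, p₀ = 0.6. z = (p̂ - p₀)/√(p₀(1-p₀)/n) = -2.309. Critical: ±1.96. Reject H₀.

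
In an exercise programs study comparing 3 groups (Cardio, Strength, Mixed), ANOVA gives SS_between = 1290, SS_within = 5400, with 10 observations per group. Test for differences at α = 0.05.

df_between = 2, df_within = 27. F = MS_between/MS_within = 645.0/200.0 = 3.225. F_crit ≈ 3.354. Fail to reject H₀.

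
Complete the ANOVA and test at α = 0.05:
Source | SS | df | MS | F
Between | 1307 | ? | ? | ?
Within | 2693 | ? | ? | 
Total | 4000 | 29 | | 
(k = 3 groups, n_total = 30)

df_between = 2, df_within = 27. MS_between = 653.5, MS_within = 99.74. F = 6.552, F_crit ≈ 3.354. Reject H₀.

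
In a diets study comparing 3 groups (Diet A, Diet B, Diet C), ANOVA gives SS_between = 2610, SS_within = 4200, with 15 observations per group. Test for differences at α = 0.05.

df_between = 2, df_within = 42. F = MS_between/MS_within = 1305.0/100.0 = 13.05. F_crit ≈ 3.22. Reject H₀. At least one mean differs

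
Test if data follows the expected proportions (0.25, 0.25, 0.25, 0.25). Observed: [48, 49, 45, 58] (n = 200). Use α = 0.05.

Expected: [50.0, 50.0, 50.0, 50.0]. χ² = 1.88. df = 3, critical = 7.815. Fail to reject H₀.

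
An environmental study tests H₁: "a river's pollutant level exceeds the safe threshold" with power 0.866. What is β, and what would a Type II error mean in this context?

β = 1 - power = 1 - 0.866 = 0.134. A Type II error is failing to reject H₀ when H₀ is false (false negative) — here, failing to conclude that a river's pollutant level exceeds the safe threshold when in fact it is true. Consequence: allowing unsafe pollution to continue.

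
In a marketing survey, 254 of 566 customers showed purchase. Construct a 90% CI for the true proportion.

p̂ = 0.449. CI = p̂ ± z*√(p̂(1-p̂)/n) = (0.414, 0.483)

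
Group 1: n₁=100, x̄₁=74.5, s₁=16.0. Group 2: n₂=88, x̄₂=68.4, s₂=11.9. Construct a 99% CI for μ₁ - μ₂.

Difference = 6.1. SE = √(16.0²/100 + 11.9²/88) = 2.042. CI = (0.84, 11.36)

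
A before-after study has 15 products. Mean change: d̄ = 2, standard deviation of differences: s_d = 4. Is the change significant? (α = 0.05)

t = d̄/(s_d/√n) = 2/(4/√15) = 1.936. df = 14, critical t = ±2.145. Fail to reject H₀.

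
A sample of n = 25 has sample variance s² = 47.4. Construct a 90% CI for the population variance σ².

df = 24. χ²_{0.05} = 36.415, χ²_{0.95} = 13.848. CI for σ² = ((n-1)s²/χ²_{α/2}, (n-1)s²/χ²_{1-α/2}) = (24·47.4/36.415, 24·47.4/13.848) = (31.24, 82.15)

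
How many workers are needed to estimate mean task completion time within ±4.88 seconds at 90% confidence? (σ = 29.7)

n = (z*σ/E)² = (1.645×29.7/4.88)² = 100.2 → n = 101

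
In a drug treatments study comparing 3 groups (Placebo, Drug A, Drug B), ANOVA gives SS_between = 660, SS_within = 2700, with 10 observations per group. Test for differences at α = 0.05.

df_between = 2, df_within = 27. F = MS_between/MS_within = 330.0/100.0 = 3.3. F_crit ≈ 3.354. Fail to reject H₀.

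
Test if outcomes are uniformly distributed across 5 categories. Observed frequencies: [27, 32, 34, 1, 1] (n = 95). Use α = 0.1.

Expected = 19 each. χ² = Σ(O-E)²/E = 58.211. df = 4, critical value = 7.779. Reject H₀.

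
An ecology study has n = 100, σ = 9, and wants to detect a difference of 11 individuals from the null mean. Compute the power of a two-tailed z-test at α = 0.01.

SE = σ/√n = 9/√100 = 0.9. Non-centrality λ = d/SE = 11/0.9 = 12.222. Power ≈ Φ(λ - z_{α/2}) = Φ(12.222 - 2.576) = Φ(9.646) = 1.0.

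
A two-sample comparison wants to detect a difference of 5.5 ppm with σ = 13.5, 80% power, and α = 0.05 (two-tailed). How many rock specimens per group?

n per group = 2(z_α/2 + z_β)²σ²/d² = 2×(1.96 + 0.84)²×13.5²/5.5² = 94.5 → n = 95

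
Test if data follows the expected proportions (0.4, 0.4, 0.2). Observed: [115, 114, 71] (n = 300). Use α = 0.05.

Expected: [120.0, 120.0, 60.0]. χ² = 2.525. df = 2, critical = 5.991. Fail to reject H₀.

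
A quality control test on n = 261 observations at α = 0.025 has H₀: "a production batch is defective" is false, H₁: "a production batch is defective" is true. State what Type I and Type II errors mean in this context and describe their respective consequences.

Type I (false positive): concluding that a production batch is defective when it is not — scrapping a good batch — wasted material and cost for no reason. Type II (false negative): failing to conclude that a production batch is defective when it is — shipping a defective batch — faulty products reach customers. Which is costlier depends on domain priorities and is a judgement call rather than a statistical fact.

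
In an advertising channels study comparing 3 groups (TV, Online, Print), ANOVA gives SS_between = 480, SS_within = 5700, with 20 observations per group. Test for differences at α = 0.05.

df_between = 2, df_within = 57. F = MS_between/MS_within = 240.0/100.0 = 2.4. F_crit ≈ 3.159. Fail to reject H₀.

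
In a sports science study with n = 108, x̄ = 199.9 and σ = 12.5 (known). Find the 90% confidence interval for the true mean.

CI = x̄ ± z*(σ/√n) = 199.9 ± 1.645(12.5/√108) = 199.9 ± 1.98 = (197.92, 201.88)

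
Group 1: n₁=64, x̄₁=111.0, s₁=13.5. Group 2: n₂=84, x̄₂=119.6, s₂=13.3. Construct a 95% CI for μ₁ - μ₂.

Difference = -8.6. SE = √(13.5²/64 + 13.3²/84) = 2.226. CI = (-12.96, -4.24)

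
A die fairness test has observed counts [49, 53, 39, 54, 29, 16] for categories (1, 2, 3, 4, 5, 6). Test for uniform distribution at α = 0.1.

Expected = 40 each. χ² = Σ(O-E)²/E = 28.6. df = 5, critical value = 9.236. Reject H₀.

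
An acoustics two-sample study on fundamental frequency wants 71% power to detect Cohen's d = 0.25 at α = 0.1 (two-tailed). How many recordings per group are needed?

z_{α/2} = 1.645, z_β = Φ⁻¹(0.71) = 0.553. For small effect (d = 0.25): n per group = 2(z_{α/2} + z_β)²/d² = 2(1.645 + 0.553)²/0.25² = 154.6 → 155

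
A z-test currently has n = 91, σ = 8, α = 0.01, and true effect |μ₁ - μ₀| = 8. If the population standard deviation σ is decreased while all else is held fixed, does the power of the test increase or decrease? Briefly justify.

Power increases: a smaller σ shrinks the standard error σ/√n, moving the sampling distribution under H₁ further from the critical value.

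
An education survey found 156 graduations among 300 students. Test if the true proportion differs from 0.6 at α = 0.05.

p̂ = 0.52, p₀ = 0.6. z = (p̂ - p₀)/√(p₀(1-p₀)/n) = -2.828. Critical: ±1.96. Reject H₀.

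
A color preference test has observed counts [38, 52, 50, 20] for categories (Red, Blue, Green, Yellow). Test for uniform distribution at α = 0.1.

Expected = 40 each. χ² = Σ(O-E)²/E = 16.2. df = 3, critical value = 6.251. Reject H₀.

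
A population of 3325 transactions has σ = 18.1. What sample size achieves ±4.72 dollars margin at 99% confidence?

Without FPC: n₀ = (2.576×18.1/4.72)² = 97.581. With FPC: n = n₀N/(n₀+N-1) = 94.8 → n = 95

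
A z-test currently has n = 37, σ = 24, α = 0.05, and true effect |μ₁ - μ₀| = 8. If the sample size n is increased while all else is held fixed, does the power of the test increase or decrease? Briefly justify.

Power increases: a larger n shrinks the standard error σ/√n, moving the sampling distribution under H₁ further from the critical value.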